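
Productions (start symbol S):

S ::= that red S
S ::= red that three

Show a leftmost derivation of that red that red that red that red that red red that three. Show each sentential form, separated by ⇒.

S ⇒ that red S   [S ::= that red S]
that red S ⇒ that red that red S   [S ::= that red S]
that red that red S ⇒ that red that red that red S   [S ::= that red S]
that red that red that red S ⇒ that red that red that red that red S   [S ::= that red S]
that red that red that red that red S ⇒ that red that red that red that red that red S   [S ::= that red S]
that red that red that red that red that red S ⇒ that red that red that red that red that red red that three   [S ::= red that three]

S ⇒ that red S ⇒ that red that red S ⇒ that red that red that red S ⇒ that red that red that red that red S ⇒ that red that red that red that red that red S ⇒ that red that red that red that red that red red that three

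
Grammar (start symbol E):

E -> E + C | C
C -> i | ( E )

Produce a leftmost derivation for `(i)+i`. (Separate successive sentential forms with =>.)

E => E+C   [E -> E + C]
E+C => C+C   [E -> C]
C+C => (E)+C   [C -> ( E )]
(E)+C => (C)+C   [E -> C]
(C)+C => (i)+C   [C -> i]
(i)+C => (i)+i   [C -> i]

E => E+C => C+C => (E)+C => (C)+C => (i)+C => (i)+i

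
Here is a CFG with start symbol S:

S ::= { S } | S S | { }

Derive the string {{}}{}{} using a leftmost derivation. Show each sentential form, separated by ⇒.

S ⇒ SS ⇒ SSS ⇒ {S}SS ⇒ {{}}SS ⇒ {{}}{}S ⇒ {{}}{}{}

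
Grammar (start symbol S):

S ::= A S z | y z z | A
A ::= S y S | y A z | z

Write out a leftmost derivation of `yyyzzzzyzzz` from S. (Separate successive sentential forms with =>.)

S => ASz => yAzSz => yyAzzSz => yyyAzzzSz => yyyzzzzSz => yyyzzzzyzzz

S => ASz   [S ::= A S z]
ASz => yAzSz   [A ::= y A z]
yAzSz => yyAzzSz   [A ::= y A z]
yyAzzSz => yyyAzzzSz   [A ::= y A z]
yyyAzzzSz => yyyzzzzSz   [A ::= z]
yyyzzzzSz => yyyzzzzyzzz   [S ::= y z z]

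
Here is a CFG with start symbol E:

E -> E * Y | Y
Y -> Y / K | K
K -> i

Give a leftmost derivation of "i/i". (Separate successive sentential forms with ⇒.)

E ⇒ Y   [E -> Y]
Y ⇒ Y/K   [Y -> Y / K]
Y/K ⇒ K/K   [Y -> K]
K/K ⇒ i/K   [K -> i]
i/K ⇒ i/i   [K -> i]

E⇒Y⇒Y/K⇒K/K⇒i/K⇒i/i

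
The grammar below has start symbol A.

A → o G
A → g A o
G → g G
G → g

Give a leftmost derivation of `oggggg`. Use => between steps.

A => oG   [A → o G]
oG => ogG   [G → g G]
ogG => oggG   [G → g G]
oggG => ogggG   [G → g G]
ogggG => oggggG   [G → g G]
oggggG => oggggg   [G → g]

A => oG => ogG => oggG => ogggG => oggggG => oggggg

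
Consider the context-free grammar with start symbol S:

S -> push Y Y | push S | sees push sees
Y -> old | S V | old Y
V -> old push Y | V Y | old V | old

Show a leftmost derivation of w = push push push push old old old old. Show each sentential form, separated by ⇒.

S ⇒ push Y Y ⇒ push S V Y ⇒ push push S V Y ⇒ push push push S V Y ⇒ push push push push Y Y V Y ⇒ push push push push old Y V Y ⇒ push push push push old old V Y ⇒ push push push push old old old Y ⇒ push push push push old old old old

S ⇒ push Y Y   [S -> push Y Y]
push Y Y ⇒ push S V Y   [Y -> S V]
push S V Y ⇒ push push S V Y   [S -> push S]
push push S V Y ⇒ push push push S V Y   [S -> push S]
push push push S V Y ⇒ push push push push Y Y V Y   [S -> push Y Y]
push push push push Y Y V Y ⇒ push push push push old Y V Y   [Y -> old]
push push push push old Y V Y ⇒ push push push push old old V Y   [Y -> old]
push push push push old old V Y ⇒ push push push push old old old Y   [V -> old]
push push push push old old old Y ⇒ push push push push old old old old   [Y -> old]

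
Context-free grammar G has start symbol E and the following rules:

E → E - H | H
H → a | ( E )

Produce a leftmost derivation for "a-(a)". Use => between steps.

E => E-H => H-H => a-H => a-(E) => a-(H) => a-(a)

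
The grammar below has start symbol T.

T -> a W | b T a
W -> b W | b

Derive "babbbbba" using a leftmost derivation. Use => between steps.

T => bTa => baWa => babWa => babbWa => babbbWa => babbbbWa => babbbbba

T => bTa   [T -> b T a]
bTa => baWa   [T -> a W]
baWa => babWa   [W -> b W]
babWa => babbWa   [W -> b W]
babbWa => babbbWa   [W -> b W]
babbbWa => babbbbWa   [W -> b W]
babbbbWa => babbbbba   [W -> b]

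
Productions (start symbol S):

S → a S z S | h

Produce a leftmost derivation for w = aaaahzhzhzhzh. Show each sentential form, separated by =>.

S => aSzS   [S → a S z S]
aSzS => aaSzSzS   [S → a S z S]
aaSzSzS => aaaSzSzSzS   [S → a S z S]
aaaSzSzSzS => aaaaSzSzSzSzS   [S → a S z S]
aaaaSzSzSzSzS => aaaahzSzSzSzS   [S → h]
aaaahzSzSzSzS => aaaahzhzSzSzS   [S → h]
aaaahzhzSzSzS => aaaahzhzhzSzS   [S → h]
aaaahzhzhzSzS => aaaahzhzhzhzS   [S → h]
aaaahzhzhzhzS => aaaahzhzhzhzh   [S → h]

S=>aSzS=>aaSzSzS=>aaaSzSzSzS=>aaaaSzSzSzSzS=>aaaahzSzSzSzS=>aaaahzhzSzSzS=>aaaahzhzhzSzS=>aaaahzhzhzhzS=>aaaahzhzhzhzh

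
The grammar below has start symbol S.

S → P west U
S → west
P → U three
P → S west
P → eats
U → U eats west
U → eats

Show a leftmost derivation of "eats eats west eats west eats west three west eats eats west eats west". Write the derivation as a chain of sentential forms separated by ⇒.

S ⇒ P west U ⇒ U three west U ⇒ U eats west three west U ⇒ U eats west eats west three west U ⇒ U eats west eats west eats west three west U ⇒ eats eats west eats west eats west three west U ⇒ eats eats west eats west eats west three west U eats west ⇒ eats eats west eats west eats west three west U eats west eats west ⇒ eats eats west eats west eats west three west eats eats west eats west

S ⇒ P west U   [S → P west U]
P west U ⇒ U three west U   [P → U three]
U three west U ⇒ U eats west three west U   [U → U eats west]
U eats west three west U ⇒ U eats west eats west three west U   [U → U eats west]
U eats west eats west three west U ⇒ U eats west eats west eats west three west U   [U → U eats west]
U eats west eats west eats west three west U ⇒ eats eats west eats west eats west three west U   [U → eats]
eats eats west eats west eats west three west U ⇒ eats eats west eats west eats west three west U eats west   [U → U eats west]
eats eats west eats west eats west three west U eats west ⇒ eats eats west eats west eats west three west U eats west eats west   [U → U eats west]
eats eats west eats west eats west three west U eats west eats west ⇒ eats eats west eats west eats west three west eats eats west eats west   [U → eats]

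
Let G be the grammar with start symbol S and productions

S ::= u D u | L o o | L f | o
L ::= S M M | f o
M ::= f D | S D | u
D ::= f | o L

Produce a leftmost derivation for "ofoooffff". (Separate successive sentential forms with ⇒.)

S ⇒ Lf ⇒ SMMf ⇒ oMMf ⇒ oSDMf ⇒ oLooDMf ⇒ ofoooDMf ⇒ ofooofMf ⇒ ofoooffDf ⇒ ofoooffff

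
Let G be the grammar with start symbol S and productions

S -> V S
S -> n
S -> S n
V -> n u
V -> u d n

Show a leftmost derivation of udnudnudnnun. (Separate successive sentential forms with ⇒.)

S ⇒ VS   [S -> V S]
VS ⇒ udnS   [V -> u d n]
udnS ⇒ udnVS   [S -> V S]
udnVS ⇒ udnudnS   [V -> u d n]
udnudnS ⇒ udnudnVS   [S -> V S]
udnudnVS ⇒ udnudnudnS   [V -> u d n]
udnudnudnS ⇒ udnudnudnVS   [S -> V S]
udnudnudnVS ⇒ udnudnudnnuS   [V -> n u]
udnudnudnnuS ⇒ udnudnudnnun   [S -> n]

S ⇒ VS ⇒ udnS ⇒ udnVS ⇒ udnudnS ⇒ udnudnVS ⇒ udnudnudnS ⇒ udnudnudnVS ⇒ udnudnudnnuS ⇒ udnudnudnnun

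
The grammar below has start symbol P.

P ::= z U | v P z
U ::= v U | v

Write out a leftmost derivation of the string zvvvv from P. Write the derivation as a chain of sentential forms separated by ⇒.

P ⇒ zU ⇒ zvU ⇒ zvvU ⇒ zvvvU ⇒ zvvvv

P ⇒ zU   [P ::= z U]
zU ⇒ zvU   [U ::= v U]
zvU ⇒ zvvU   [U ::= v U]
zvvU ⇒ zvvvU   [U ::= v U]
zvvvU ⇒ zvvvv   [U ::= v]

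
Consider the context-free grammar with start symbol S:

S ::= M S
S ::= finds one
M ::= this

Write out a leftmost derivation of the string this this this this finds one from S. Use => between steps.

S => M S => this S => this M S => this this S => this this M S => this this this S => this this this M S => this this this this S => this this this this finds one

S => M S   [S ::= M S]
M S => this S   [M ::= this]
this S => this M S   [S ::= M S]
this M S => this this S   [M ::= this]
this this S => this this M S   [S ::= M S]
this this M S => this this this S   [M ::= this]
this this this S => this this this M S   [S ::= M S]
this this this M S => this this this this S   [M ::= this]
this this this this S => this this this this finds one   [S ::= finds one]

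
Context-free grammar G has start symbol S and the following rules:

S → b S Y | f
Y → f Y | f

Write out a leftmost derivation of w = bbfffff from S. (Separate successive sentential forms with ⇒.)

S ⇒ bSY   [S → b S Y]
bSY ⇒ bbSYY   [S → b S Y]
bbSYY ⇒ bbfYY   [S → f]
bbfYY ⇒ bbffYY   [Y → f Y]
bbffYY ⇒ bbfffY   [Y → f]
bbfffY ⇒ bbffffY   [Y → f Y]
bbffffY ⇒ bbfffff   [Y → f]

S ⇒ bSY ⇒ bbSYY ⇒ bbfYY ⇒ bbffYY ⇒ bbfffY ⇒ bbffffY ⇒ bbfffff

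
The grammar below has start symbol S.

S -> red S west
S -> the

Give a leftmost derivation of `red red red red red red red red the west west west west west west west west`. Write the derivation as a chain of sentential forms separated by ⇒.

S ⇒ red S west   [S -> red S west]
red S west ⇒ red red S west west   [S -> red S west]
red red S west west ⇒ red red red S west west west   [S -> red S west]
red red red S west west west ⇒ red red red red S west west west west   [S -> red S west]
red red red red S west west west west ⇒ red red red red red S west west west west west   [S -> red S west]
red red red red red S west west west west west ⇒ red red red red red red S west west west west west west   [S -> red S west]
red red red red red red S west west west west west west ⇒ red red red red red red red S west west west west west west west   [S -> red S west]
red red red red red red red S west west west west west west west ⇒ red red red red red red red red S west west west west west west west west   [S -> red S west]
red red red red red red red red S west west west west west west west west ⇒ red red red red red red red red the west west west west west west west west   [S -> the]

S ⇒ red S west ⇒ red red S west west ⇒ red red red S west west west ⇒ red red red red S west west west west ⇒ red red red red red S west west west west west ⇒ red red red red red red S west west west west west west ⇒ red red red red red red red S west west west west west west west ⇒ red red red red red red red red S west west west west west west west west ⇒ red red red red red red red red the west west west west west west west west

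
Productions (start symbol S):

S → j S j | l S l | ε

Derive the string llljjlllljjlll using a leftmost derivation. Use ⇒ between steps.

S ⇒ lSl   [S → l S l]
lSl ⇒ llSll   [S → l S l]
llSll ⇒ lllSlll   [S → l S l]
lllSlll ⇒ llljSjlll   [S → j S j]
llljSjlll ⇒ llljjSjjlll   [S → j S j]
llljjSjjlll ⇒ llljjlSljjlll   [S → l S l]
llljjlSljjlll ⇒ llljjllSlljjlll   [S → l S l]
llljjllSlljjlll ⇒ llljjlllljjlll   [S → ε]

S⇒lSl⇒llSll⇒lllSlll⇒llljSjlll⇒llljjSjjlll⇒llljjlSljjlll⇒llljjllSlljjlll⇒llljjlllljjlll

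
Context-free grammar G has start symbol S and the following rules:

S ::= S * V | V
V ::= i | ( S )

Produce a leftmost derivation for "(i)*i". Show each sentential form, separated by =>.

S => S*V => V*V => (S)*V => (V)*V => (i)*V => (i)*i

S => S*V   [S ::= S * V]
S*V => V*V   [S ::= V]
V*V => (S)*V   [V ::= ( S )]
(S)*V => (V)*V   [S ::= V]
(V)*V => (i)*V   [V ::= i]
(i)*V => (i)*i   [V ::= i]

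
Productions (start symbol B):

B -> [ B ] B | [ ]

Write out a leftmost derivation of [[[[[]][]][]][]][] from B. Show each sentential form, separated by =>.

B => [B]B => [[B]B]B => [[[B]B]B]B => [[[[B]B]B]B]B => [[[[[]]B]B]B]B => [[[[[]][]]B]B]B => [[[[[]][]][]]B]B => [[[[[]][]][]][]]B => [[[[[]][]][]][]][]

B => [B]B   [B -> [ B ] B]
[B]B => [[B]B]B   [B -> [ B ] B]
[[B]B]B => [[[B]B]B]B   [B -> [ B ] B]
[[[B]B]B]B => [[[[B]B]B]B]B   [B -> [ B ] B]
[[[[B]B]B]B]B => [[[[[]]B]B]B]B   [B -> [ ]]
[[[[[]]B]B]B]B => [[[[[]][]]B]B]B   [B -> [ ]]
[[[[[]][]]B]B]B => [[[[[]][]][]]B]B   [B -> [ ]]
[[[[[]][]][]]B]B => [[[[[]][]][]][]]B   [B -> [ ]]
[[[[[]][]][]][]]B => [[[[[]][]][]][]][]   [B -> [ ]]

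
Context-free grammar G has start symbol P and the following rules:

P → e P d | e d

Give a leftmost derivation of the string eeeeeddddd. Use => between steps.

P => ePd => eePdd => eeePddd => eeeePdddd => eeeeeddddd

P => ePd   [P → e P d]
ePd => eePdd   [P → e P d]
eePdd => eeePddd   [P → e P d]
eeePddd => eeeePdddd   [P → e P d]
eeeePdddd => eeeeeddddd   [P → e d]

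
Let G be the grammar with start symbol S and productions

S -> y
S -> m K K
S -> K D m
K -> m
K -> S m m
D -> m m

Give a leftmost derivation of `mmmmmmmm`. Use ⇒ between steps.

S ⇒ mKK ⇒ mSmmK ⇒ mKDmmmK ⇒ mmDmmmK ⇒ mmmmmmmK ⇒ mmmmmmmm

S ⇒ mKK   [S -> m K K]
mKK ⇒ mSmmK   [K -> S m m]
mSmmK ⇒ mKDmmmK   [S -> K D m]
mKDmmmK ⇒ mmDmmmK   [K -> m]
mmDmmmK ⇒ mmmmmmmK   [D -> m m]
mmmmmmmK ⇒ mmmmmmmm   [K -> m]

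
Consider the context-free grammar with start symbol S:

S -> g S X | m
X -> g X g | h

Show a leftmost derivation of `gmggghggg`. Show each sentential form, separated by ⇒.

S ⇒ gSX ⇒ gmX ⇒ gmgXg ⇒ gmggXgg ⇒ gmgggXggg ⇒ gmggghggg

S ⇒ gSX   [S -> g S X]
gSX ⇒ gmX   [S -> m]
gmX ⇒ gmgXg   [X -> g X g]
gmgXg ⇒ gmggXgg   [X -> g X g]
gmggXgg ⇒ gmgggXggg   [X -> g X g]
gmgggXggg ⇒ gmggghggg   [X -> h]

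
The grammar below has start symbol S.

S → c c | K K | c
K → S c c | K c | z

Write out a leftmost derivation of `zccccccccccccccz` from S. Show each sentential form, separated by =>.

S => KK   [S → K K]
KK => KcK   [K → K c]
KcK => ScccK   [K → S c c]
ScccK => KKcccK   [S → K K]
KKcccK => KcKcccK   [K → K c]
KcKcccK => ScccKcccK   [K → S c c]
ScccKcccK => KKcccKcccK   [S → K K]
KKcccKcccK => zKcccKcccK   [K → z]
zKcccKcccK => zKccccKcccK   [K → K c]
zKccccKcccK => zSccccccKcccK   [K → S c c]
zSccccccKcccK => zcccccccKcccK   [S → c]
zcccccccKcccK => zcccccccScccccK   [K → S c c]
zcccccccScccccK => zccccccccccccccK   [S → c c]
zccccccccccccccK => zccccccccccccccz   [K → z]

S=>KK=>KcK=>ScccK=>KKcccK=>KcKcccK=>ScccKcccK=>KKcccKcccK=>zKcccKcccK=>zKccccKcccK=>zSccccccKcccK=>zcccccccKcccK=>zcccccccScccccK=>zccccccccccccccK=>zccccccccccccccz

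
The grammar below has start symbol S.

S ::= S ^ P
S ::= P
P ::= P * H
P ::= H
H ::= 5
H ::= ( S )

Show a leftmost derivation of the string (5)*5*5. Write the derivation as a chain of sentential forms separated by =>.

S => P => P*H => P*H*H => H*H*H => (S)*H*H => (P)*H*H => (H)*H*H => (5)*H*H => (5)*5*H => (5)*5*5

S => P   [S ::= P]
P => P*H   [P ::= P * H]
P*H => P*H*H   [P ::= P * H]
P*H*H => H*H*H   [P ::= H]
H*H*H => (S)*H*H   [H ::= ( S )]
(S)*H*H => (P)*H*H   [S ::= P]
(P)*H*H => (H)*H*H   [P ::= H]
(H)*H*H => (5)*H*H   [H ::= 5]
(5)*H*H => (5)*5*H   [H ::= 5]
(5)*5*H => (5)*5*5   [H ::= 5]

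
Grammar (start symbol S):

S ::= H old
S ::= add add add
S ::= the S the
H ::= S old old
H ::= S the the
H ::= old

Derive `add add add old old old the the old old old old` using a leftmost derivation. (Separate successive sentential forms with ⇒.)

S ⇒ H old ⇒ S old old old ⇒ H old old old old ⇒ S the the old old old old ⇒ H old the the old old old old ⇒ S old old old the the old old old old ⇒ add add add old old old the the old old old old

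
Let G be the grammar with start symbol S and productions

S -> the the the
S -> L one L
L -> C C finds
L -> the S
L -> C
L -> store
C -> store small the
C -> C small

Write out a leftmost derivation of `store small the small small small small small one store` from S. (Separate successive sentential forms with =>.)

S => L one L   [S -> L one L]
L one L => C one L   [L -> C]
C one L => C small one L   [C -> C small]
C small one L => C small small one L   [C -> C small]
C small small one L => C small small small one L   [C -> C small]
C small small small one L => C small small small small one L   [C -> C small]
C small small small small one L => C small small small small small one L   [C -> C small]
C small small small small small one L => store small the small small small small small one L   [C -> store small the]
store small the small small small small small one L => store small the small small small small small one store   [L -> store]

S => L one L => C one L => C small one L => C small small one L => C small small small one L => C small small small small one L => C small small small small small one L => store small the small small small small small one L => store small the small small small small small one store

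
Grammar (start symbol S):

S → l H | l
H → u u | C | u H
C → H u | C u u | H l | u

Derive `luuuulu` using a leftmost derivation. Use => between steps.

S => lH => luH => luC => luHu => luCu => luHlu => luuHlu => luuuulu

S => lH   [S → l H]
lH => luH   [H → u H]
luH => luC   [H → C]
luC => luHu   [C → H u]
luHu => luCu   [H → C]
luCu => luHlu   [C → H l]
luHlu => luuHlu   [H → u H]
luuHlu => luuuulu   [H → u u]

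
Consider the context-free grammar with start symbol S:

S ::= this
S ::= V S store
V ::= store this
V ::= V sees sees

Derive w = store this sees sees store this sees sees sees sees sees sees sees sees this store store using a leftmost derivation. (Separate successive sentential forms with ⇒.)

S ⇒ V S store ⇒ V sees sees S store ⇒ store this sees sees S store ⇒ store this sees sees V S store store ⇒ store this sees sees V sees sees S store store ⇒ store this sees sees V sees sees sees sees S store store ⇒ store this sees sees V sees sees sees sees sees sees S store store ⇒ store this sees sees V sees sees sees sees sees sees sees sees S store store ⇒ store this sees sees store this sees sees sees sees sees sees sees sees S store store ⇒ store this sees sees store this sees sees sees sees sees sees sees sees this store store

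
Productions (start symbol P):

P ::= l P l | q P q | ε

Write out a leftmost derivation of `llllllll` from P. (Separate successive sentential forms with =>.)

P => lPl => llPll => lllPlll => llllPllll => llllllll

P => lPl   [P ::= l P l]
lPl => llPll   [P ::= l P l]
llPll => lllPlll   [P ::= l P l]
lllPlll => llllPllll   [P ::= l P l]
llllPllll => llllllll   [P ::= ε]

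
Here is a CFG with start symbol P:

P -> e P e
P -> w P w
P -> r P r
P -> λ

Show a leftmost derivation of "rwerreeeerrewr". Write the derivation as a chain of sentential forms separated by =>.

P => rPr => rwPwr => rwePewr => rwerPrewr => rwerrPrrewr => rwerrePerrewr => rwerreePeerrewr => rwerreeeerrewr

P => rPr   [P -> r P r]
rPr => rwPwr   [P -> w P w]
rwPwr => rwePewr   [P -> e P e]
rwePewr => rwerPrewr   [P -> r P r]
rwerPrewr => rwerrPrrewr   [P -> r P r]
rwerrPrrewr => rwerrePerrewr   [P -> e P e]
rwerrePerrewr => rwerreePeerrewr   [P -> e P e]
rwerreePeerrewr => rwerreeeerrewr   [P -> λ]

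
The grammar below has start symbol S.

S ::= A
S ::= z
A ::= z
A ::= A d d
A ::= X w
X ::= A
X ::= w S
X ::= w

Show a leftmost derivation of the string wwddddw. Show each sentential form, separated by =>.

S => A => Xw => Aw => Addw => Addddw => Xwddddw => wwddddw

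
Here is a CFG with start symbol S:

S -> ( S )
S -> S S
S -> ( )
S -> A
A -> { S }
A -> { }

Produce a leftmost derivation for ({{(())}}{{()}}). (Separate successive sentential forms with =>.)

S=>(S)=>(SS)=>(AS)=>({S}S)=>({A}S)=>({{S}}S)=>({{(S)}}S)=>({{(())}}S)=>({{(())}}A)=>({{(())}}{S})=>({{(())}}{A})=>({{(())}}{{S}})=>({{(())}}{{()}})

S => (S)   [S -> ( S )]
(S) => (SS)   [S -> S S]
(SS) => (AS)   [S -> A]
(AS) => ({S}S)   [A -> { S }]
({S}S) => ({A}S)   [S -> A]
({A}S) => ({{S}}S)   [A -> { S }]
({{S}}S) => ({{(S)}}S)   [S -> ( S )]
({{(S)}}S) => ({{(())}}S)   [S -> ( )]
({{(())}}S) => ({{(())}}A)   [S -> A]
({{(())}}A) => ({{(())}}{S})   [A -> { S }]
({{(())}}{S}) => ({{(())}}{A})   [S -> A]
({{(())}}{A}) => ({{(())}}{{S}})   [A -> { S }]
({{(())}}{{S}}) => ({{(())}}{{()}})   [S -> ( )]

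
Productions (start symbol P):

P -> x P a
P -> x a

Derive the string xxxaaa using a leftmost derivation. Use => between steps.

P => xPa => xxPaa => xxxaaa

P => xPa   [P -> x P a]
xPa => xxPaa   [P -> x P a]
xxPaa => xxxaaa   [P -> x a]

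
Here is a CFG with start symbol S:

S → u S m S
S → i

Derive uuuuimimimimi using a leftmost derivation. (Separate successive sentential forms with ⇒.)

S ⇒ uSmS ⇒ uuSmSmS ⇒ uuuSmSmSmS ⇒ uuuuSmSmSmSmS ⇒ uuuuimSmSmSmS ⇒ uuuuimimSmSmS ⇒ uuuuimimimSmS ⇒ uuuuimimimimS ⇒ uuuuimimimimi

S ⇒ uSmS   [S → u S m S]
uSmS ⇒ uuSmSmS   [S → u S m S]
uuSmSmS ⇒ uuuSmSmSmS   [S → u S m S]
uuuSmSmSmS ⇒ uuuuSmSmSmSmS   [S → u S m S]
uuuuSmSmSmSmS ⇒ uuuuimSmSmSmS   [S → i]
uuuuimSmSmSmS ⇒ uuuuimimSmSmS   [S → i]
uuuuimimSmSmS ⇒ uuuuimimimSmS   [S → i]
uuuuimimimSmS ⇒ uuuuimimimimS   [S → i]
uuuuimimimimS ⇒ uuuuimimimimi   [S → i]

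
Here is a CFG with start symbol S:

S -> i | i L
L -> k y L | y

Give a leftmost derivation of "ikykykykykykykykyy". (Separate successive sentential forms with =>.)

S => iL   [S -> i L]
iL => ikyL   [L -> k y L]
ikyL => ikykyL   [L -> k y L]
ikykyL => ikykykyL   [L -> k y L]
ikykykyL => ikykykykyL   [L -> k y L]
ikykykykyL => ikykykykykyL   [L -> k y L]
ikykykykykyL => ikykykykykykyL   [L -> k y L]
ikykykykykykyL => ikykykykykykykyL   [L -> k y L]
ikykykykykykykyL => ikykykykykykykykyL   [L -> k y L]
ikykykykykykykykyL => ikykykykykykykykyy   [L -> y]

S => iL => ikyL => ikykyL => ikykykyL => ikykykykyL => ikykykykykyL => ikykykykykykyL => ikykykykykykykyL => ikykykykykykykykyL => ikykykykykykykykyy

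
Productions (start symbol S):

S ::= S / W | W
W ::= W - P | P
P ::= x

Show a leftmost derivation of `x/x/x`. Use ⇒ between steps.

S ⇒ S/W   [S ::= S / W]
S/W ⇒ S/W/W   [S ::= S / W]
S/W/W ⇒ W/W/W   [S ::= W]
W/W/W ⇒ P/W/W   [W ::= P]
P/W/W ⇒ x/W/W   [P ::= x]
x/W/W ⇒ x/P/W   [W ::= P]
x/P/W ⇒ x/x/W   [P ::= x]
x/x/W ⇒ x/x/P   [W ::= P]
x/x/P ⇒ x/x/x   [P ::= x]

S⇒S/W⇒S/W/W⇒W/W/W⇒P/W/W⇒x/W/W⇒x/P/W⇒x/x/W⇒x/x/P⇒x/x/x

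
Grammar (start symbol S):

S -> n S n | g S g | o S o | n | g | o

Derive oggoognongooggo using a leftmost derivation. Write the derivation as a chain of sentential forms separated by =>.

S=>oSo=>ogSgo=>oggSggo=>oggoSoggo=>oggooSooggo=>oggoogSgooggo=>oggoognSngooggo=>oggoognongooggo

S => oSo   [S -> o S o]
oSo => ogSgo   [S -> g S g]
ogSgo => oggSggo   [S -> g S g]
oggSggo => oggoSoggo   [S -> o S o]
oggoSoggo => oggooSooggo   [S -> o S o]
oggooSooggo => oggoogSgooggo   [S -> g S g]
oggoogSgooggo => oggoognSngooggo   [S -> n S n]
oggoognSngooggo => oggoognongooggo   [S -> o]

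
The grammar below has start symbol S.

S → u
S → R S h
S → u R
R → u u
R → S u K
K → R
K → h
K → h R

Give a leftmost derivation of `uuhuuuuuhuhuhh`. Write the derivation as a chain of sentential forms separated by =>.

S=>RSh=>SuKSh=>uuKSh=>uuhRSh=>uuhuuSh=>uuhuuRShh=>uuhuuSuKShh=>uuhuuRShuKShh=>uuhuuuuShuKShh=>uuhuuuuuhuKShh=>uuhuuuuuhuhShh=>uuhuuuuuhuhuhh

S => RSh   [S → R S h]
RSh => SuKSh   [R → S u K]
SuKSh => uuKSh   [S → u]
uuKSh => uuhRSh   [K → h R]
uuhRSh => uuhuuSh   [R → u u]
uuhuuSh => uuhuuRShh   [S → R S h]
uuhuuRShh => uuhuuSuKShh   [R → S u K]
uuhuuSuKShh => uuhuuRShuKShh   [S → R S h]
uuhuuRShuKShh => uuhuuuuShuKShh   [R → u u]
uuhuuuuShuKShh => uuhuuuuuhuKShh   [S → u]
uuhuuuuuhuKShh => uuhuuuuuhuhShh   [K → h]
uuhuuuuuhuhShh => uuhuuuuuhuhuhh   [S → u]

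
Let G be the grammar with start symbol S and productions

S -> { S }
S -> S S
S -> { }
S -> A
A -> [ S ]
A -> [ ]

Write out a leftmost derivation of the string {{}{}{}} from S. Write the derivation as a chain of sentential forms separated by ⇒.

S ⇒ {S} ⇒ {SS} ⇒ {SSS} ⇒ {{}SS} ⇒ {{}{}S} ⇒ {{}{}{}}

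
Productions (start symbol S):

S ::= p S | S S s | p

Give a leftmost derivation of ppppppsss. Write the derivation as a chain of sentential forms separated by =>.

S=>pS=>ppS=>ppSSs=>pppSs=>pppSSss=>ppppSss=>ppppSSsss=>pppppSsss=>ppppppsss

S => pS   [S ::= p S]
pS => ppS   [S ::= p S]
ppS => ppSSs   [S ::= S S s]
ppSSs => pppSs   [S ::= p]
pppSs => pppSSss   [S ::= S S s]
pppSSss => ppppSss   [S ::= p]
ppppSss => ppppSSsss   [S ::= S S s]
ppppSSsss => pppppSsss   [S ::= p]
pppppSsss => ppppppsss   [S ::= p]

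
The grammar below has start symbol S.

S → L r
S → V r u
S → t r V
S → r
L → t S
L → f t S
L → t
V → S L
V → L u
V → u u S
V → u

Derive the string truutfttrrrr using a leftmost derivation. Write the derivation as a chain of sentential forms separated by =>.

S => trV => truuS => truuLr => truutSr => truutLrr => truutftSrr => truutftLrrr => truutfttSrrr => truutfttrrrr

S => trV   [S → t r V]
trV => truuS   [V → u u S]
truuS => truuLr   [S → L r]
truuLr => truutSr   [L → t S]
truutSr => truutLrr   [S → L r]
truutLrr => truutftSrr   [L → f t S]
truutftSrr => truutftLrrr   [S → L r]
truutftLrrr => truutfttSrrr   [L → t S]
truutfttSrrr => truutfttrrrr   [S → r]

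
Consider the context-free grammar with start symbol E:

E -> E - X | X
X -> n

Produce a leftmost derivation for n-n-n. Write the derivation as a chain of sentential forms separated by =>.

E => E-X   [E -> E - X]
E-X => E-X-X   [E -> E - X]
E-X-X => X-X-X   [E -> X]
X-X-X => n-X-X   [X -> n]
n-X-X => n-n-X   [X -> n]
n-n-X => n-n-n   [X -> n]

E => E-X => E-X-X => X-X-X => n-X-X => n-n-X => n-n-n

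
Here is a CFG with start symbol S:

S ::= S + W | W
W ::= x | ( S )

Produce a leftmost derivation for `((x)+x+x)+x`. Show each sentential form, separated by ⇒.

S ⇒ S+W   [S ::= S + W]
S+W ⇒ W+W   [S ::= W]
W+W ⇒ (S)+W   [W ::= ( S )]
(S)+W ⇒ (S+W)+W   [S ::= S + W]
(S+W)+W ⇒ (S+W+W)+W   [S ::= S + W]
(S+W+W)+W ⇒ (W+W+W)+W   [S ::= W]
(W+W+W)+W ⇒ ((S)+W+W)+W   [W ::= ( S )]
((S)+W+W)+W ⇒ ((W)+W+W)+W   [S ::= W]
((W)+W+W)+W ⇒ ((x)+W+W)+W   [W ::= x]
((x)+W+W)+W ⇒ ((x)+x+W)+W   [W ::= x]
((x)+x+W)+W ⇒ ((x)+x+x)+W   [W ::= x]
((x)+x+x)+W ⇒ ((x)+x+x)+x   [W ::= x]

S⇒S+W⇒W+W⇒(S)+W⇒(S+W)+W⇒(S+W+W)+W⇒(W+W+W)+W⇒((S)+W+W)+W⇒((W)+W+W)+W⇒((x)+W+W)+W⇒((x)+x+W)+W⇒((x)+x+x)+W⇒((x)+x+x)+x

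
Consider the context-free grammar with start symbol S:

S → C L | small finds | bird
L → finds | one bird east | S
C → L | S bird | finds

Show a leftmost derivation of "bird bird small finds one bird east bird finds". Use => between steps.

S => C L => S bird L => C L bird L => L L bird L => S L bird L => C L L bird L => S bird L L bird L => bird bird L L bird L => bird bird S L bird L => bird bird small finds L bird L => bird bird small finds one bird east bird L => bird bird small finds one bird east bird finds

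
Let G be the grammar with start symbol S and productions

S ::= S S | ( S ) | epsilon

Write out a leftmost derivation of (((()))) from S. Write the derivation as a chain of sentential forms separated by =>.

S => (S) => ((S)) => (((S))) => (((SS))) => (((SSS))) => ((((S)SS))) => (((()SS))) => (((()S))) => (((())))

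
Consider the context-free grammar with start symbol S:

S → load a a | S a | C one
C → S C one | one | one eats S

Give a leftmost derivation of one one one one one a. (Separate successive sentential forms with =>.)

S => S a => C one a => S C one one a => C one C one one a => one one C one one a => one one one one one a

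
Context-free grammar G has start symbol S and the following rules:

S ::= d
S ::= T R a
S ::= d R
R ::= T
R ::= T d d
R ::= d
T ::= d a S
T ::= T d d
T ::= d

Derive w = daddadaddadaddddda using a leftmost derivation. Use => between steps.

S=>TRa=>daSRa=>dadRRa=>dadTRa=>dadTddRa=>dadTddddRa=>daddaSddddRa=>daddaTRaddddRa=>daddadaSRaddddRa=>daddadaTRaRaddddRa=>daddadadRaRaddddRa=>daddadaddaRaddddRa=>daddadaddadaddddRa=>daddadaddadaddddda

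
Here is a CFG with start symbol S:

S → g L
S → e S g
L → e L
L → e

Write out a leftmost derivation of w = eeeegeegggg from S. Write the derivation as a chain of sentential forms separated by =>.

S => eSg => eeSgg => eeeSggg => eeeeSgggg => eeeegLgggg => eeeegeLgggg => eeeegeegggg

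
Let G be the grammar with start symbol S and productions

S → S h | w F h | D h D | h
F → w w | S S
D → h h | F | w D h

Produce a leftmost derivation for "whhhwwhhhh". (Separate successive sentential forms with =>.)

S=>wFh=>wSSh=>wShSh=>wShhSh=>whhhSh=>whhhDhDh=>whhhFhDh=>whhhwwhDh=>whhhwwhhhh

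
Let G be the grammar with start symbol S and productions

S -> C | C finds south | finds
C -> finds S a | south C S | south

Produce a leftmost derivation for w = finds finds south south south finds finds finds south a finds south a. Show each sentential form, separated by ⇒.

S ⇒ C ⇒ finds S a ⇒ finds C finds south a ⇒ finds finds S a finds south a ⇒ finds finds C finds south a finds south a ⇒ finds finds south C S finds south a finds south a ⇒ finds finds south south C S S finds south a finds south a ⇒ finds finds south south south S S finds south a finds south a ⇒ finds finds south south south finds S finds south a finds south a ⇒ finds finds south south south finds finds finds south a finds south a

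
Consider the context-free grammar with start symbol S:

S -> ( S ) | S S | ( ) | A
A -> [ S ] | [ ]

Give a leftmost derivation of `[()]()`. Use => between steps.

S => SS => AS => [S]S => [()]S => [()]()

S => SS   [S -> S S]
SS => AS   [S -> A]
AS => [S]S   [A -> [ S ]]
[S]S => [()]S   [S -> ( )]
[()]S => [()]()   [S -> ( )]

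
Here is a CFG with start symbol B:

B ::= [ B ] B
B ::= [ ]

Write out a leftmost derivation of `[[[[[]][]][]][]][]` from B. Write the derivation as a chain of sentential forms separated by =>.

B => [B]B => [[B]B]B => [[[B]B]B]B => [[[[B]B]B]B]B => [[[[[]]B]B]B]B => [[[[[]][]]B]B]B => [[[[[]][]][]]B]B => [[[[[]][]][]][]]B => [[[[[]][]][]][]][]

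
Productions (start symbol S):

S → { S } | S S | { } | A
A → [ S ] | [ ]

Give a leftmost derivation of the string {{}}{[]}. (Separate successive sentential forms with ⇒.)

S ⇒ SS   [S → S S]
SS ⇒ {S}S   [S → { S }]
{S}S ⇒ {{}}S   [S → { }]
{{}}S ⇒ {{}}{S}   [S → { S }]
{{}}{S} ⇒ {{}}{A}   [S → A]
{{}}{A} ⇒ {{}}{[]}   [A → [ ]]

S ⇒ SS ⇒ {S}S ⇒ {{}}S ⇒ {{}}{S} ⇒ {{}}{A} ⇒ {{}}{[]}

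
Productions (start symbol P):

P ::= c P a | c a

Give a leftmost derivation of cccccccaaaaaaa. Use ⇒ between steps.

P ⇒ cPa ⇒ ccPaa ⇒ cccPaaa ⇒ ccccPaaaa ⇒ cccccPaaaaa ⇒ ccccccPaaaaaa ⇒ cccccccaaaaaaa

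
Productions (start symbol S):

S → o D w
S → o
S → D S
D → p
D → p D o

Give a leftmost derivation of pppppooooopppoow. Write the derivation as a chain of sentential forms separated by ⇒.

S ⇒ DS ⇒ pDoS ⇒ ppDooS ⇒ pppDoooS ⇒ ppppDooooS ⇒ pppppooooS ⇒ pppppoooooDw ⇒ pppppooooopDow ⇒ pppppoooooppDoow ⇒ pppppooooopppoow

S ⇒ DS   [S → D S]
DS ⇒ pDoS   [D → p D o]
pDoS ⇒ ppDooS   [D → p D o]
ppDooS ⇒ pppDoooS   [D → p D o]
pppDoooS ⇒ ppppDooooS   [D → p D o]
ppppDooooS ⇒ pppppooooS   [D → p]
pppppooooS ⇒ pppppoooooDw   [S → o D w]
pppppoooooDw ⇒ pppppooooopDow   [D → p D o]
pppppooooopDow ⇒ pppppoooooppDoow   [D → p D o]
pppppoooooppDoow ⇒ pppppooooopppoow   [D → p]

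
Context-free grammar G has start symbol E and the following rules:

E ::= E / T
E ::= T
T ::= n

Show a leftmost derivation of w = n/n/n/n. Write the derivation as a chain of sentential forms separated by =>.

E => E/T => E/T/T => E/T/T/T => T/T/T/T => n/T/T/T => n/n/T/T => n/n/n/T => n/n/n/n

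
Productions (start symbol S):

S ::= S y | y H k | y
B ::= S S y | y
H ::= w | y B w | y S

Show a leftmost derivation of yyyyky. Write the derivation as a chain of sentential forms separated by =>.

S => Sy   [S ::= S y]
Sy => yHky   [S ::= y H k]
yHky => yySky   [H ::= y S]
yySky => yySyky   [S ::= S y]
yySyky => yyyyky   [S ::= y]

S => Sy => yHky => yySky => yySyky => yyyyky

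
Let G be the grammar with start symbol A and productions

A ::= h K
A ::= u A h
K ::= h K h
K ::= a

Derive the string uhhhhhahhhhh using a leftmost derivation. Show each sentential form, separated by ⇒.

A⇒uAh⇒uhKh⇒uhhKhh⇒uhhhKhhh⇒uhhhhKhhhh⇒uhhhhhKhhhhh⇒uhhhhhahhhhh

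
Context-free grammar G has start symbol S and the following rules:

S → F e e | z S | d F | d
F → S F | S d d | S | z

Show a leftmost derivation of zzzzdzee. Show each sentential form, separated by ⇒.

S ⇒ zS   [S → z S]
zS ⇒ zzS   [S → z S]
zzS ⇒ zzzS   [S → z S]
zzzS ⇒ zzzzS   [S → z S]
zzzzS ⇒ zzzzFee   [S → F e e]
zzzzFee ⇒ zzzzSFee   [F → S F]
zzzzSFee ⇒ zzzzdFee   [S → d]
zzzzdFee ⇒ zzzzdzee   [F → z]

S ⇒ zS ⇒ zzS ⇒ zzzS ⇒ zzzzS ⇒ zzzzFee ⇒ zzzzSFee ⇒ zzzzdFee ⇒ zzzzdzee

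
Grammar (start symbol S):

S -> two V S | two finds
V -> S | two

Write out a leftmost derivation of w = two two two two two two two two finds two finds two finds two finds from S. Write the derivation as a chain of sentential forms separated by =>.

S => two V S => two S S => two two V S S => two two two S S => two two two two V S S => two two two two S S S => two two two two two V S S S => two two two two two S S S S => two two two two two two V S S S S => two two two two two two two S S S S => two two two two two two two two finds S S S => two two two two two two two two finds two finds S S => two two two two two two two two finds two finds two finds S => two two two two two two two two finds two finds two finds two finds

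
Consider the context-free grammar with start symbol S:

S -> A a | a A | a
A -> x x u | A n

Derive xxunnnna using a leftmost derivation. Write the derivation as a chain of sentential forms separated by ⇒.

S⇒Aa⇒Ana⇒Anna⇒Annna⇒Annnna⇒xxunnnna

S ⇒ Aa   [S -> A a]
Aa ⇒ Ana   [A -> A n]
Ana ⇒ Anna   [A -> A n]
Anna ⇒ Annna   [A -> A n]
Annna ⇒ Annnna   [A -> A n]
Annnna ⇒ xxunnnna   [A -> x x u]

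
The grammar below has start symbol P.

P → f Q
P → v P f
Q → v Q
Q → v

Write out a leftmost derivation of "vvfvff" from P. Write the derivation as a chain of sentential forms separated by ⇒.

P⇒vPf⇒vvPff⇒vvfQff⇒vvfvff

P ⇒ vPf   [P → v P f]
vPf ⇒ vvPff   [P → v P f]
vvPff ⇒ vvfQff   [P → f Q]
vvfQff ⇒ vvfvff   [Q → v]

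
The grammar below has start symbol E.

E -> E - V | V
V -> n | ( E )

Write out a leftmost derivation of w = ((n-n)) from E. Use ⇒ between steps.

E⇒V⇒(E)⇒(V)⇒((E))⇒((E-V))⇒((V-V))⇒((n-V))⇒((n-n))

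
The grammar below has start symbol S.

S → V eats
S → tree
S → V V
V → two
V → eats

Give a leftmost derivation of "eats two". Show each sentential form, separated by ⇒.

S ⇒ V V ⇒ eats V ⇒ eats two

S ⇒ V V   [S → V V]
V V ⇒ eats V   [V → eats]
eats V ⇒ eats two   [V → two]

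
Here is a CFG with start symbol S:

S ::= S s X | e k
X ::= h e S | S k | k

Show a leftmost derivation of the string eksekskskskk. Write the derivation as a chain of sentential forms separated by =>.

S=>SsX=>eksX=>eksSk=>eksSsXk=>eksSsXsXk=>eksSsXsXsXk=>ekseksXsXsXk=>ekseksksXsXk=>ekseksksksXk=>eksekskskskk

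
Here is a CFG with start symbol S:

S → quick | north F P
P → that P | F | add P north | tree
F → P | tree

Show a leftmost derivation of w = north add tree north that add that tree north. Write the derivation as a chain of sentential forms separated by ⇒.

S ⇒ north F P   [S → north F P]
north F P ⇒ north P P   [F → P]
north P P ⇒ north add P north P   [P → add P north]
north add P north P ⇒ north add tree north P   [P → tree]
north add tree north P ⇒ north add tree north that P   [P → that P]
north add tree north that P ⇒ north add tree north that add P north   [P → add P north]
north add tree north that add P north ⇒ north add tree north that add that P north   [P → that P]
north add tree north that add that P north ⇒ north add tree north that add that tree north   [P → tree]

S ⇒ north F P ⇒ north P P ⇒ north add P north P ⇒ north add tree north P ⇒ north add tree north that P ⇒ north add tree north that add P north ⇒ north add tree north that add that P north ⇒ north add tree north that add that tree north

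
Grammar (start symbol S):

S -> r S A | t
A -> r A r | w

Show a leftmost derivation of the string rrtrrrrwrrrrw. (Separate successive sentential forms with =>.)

S => rSA   [S -> r S A]
rSA => rrSAA   [S -> r S A]
rrSAA => rrtAA   [S -> t]
rrtAA => rrtrArA   [A -> r A r]
rrtrArA => rrtrrArrA   [A -> r A r]
rrtrrArrA => rrtrrrArrrA   [A -> r A r]
rrtrrrArrrA => rrtrrrrArrrrA   [A -> r A r]
rrtrrrrArrrrA => rrtrrrrwrrrrA   [A -> w]
rrtrrrrwrrrrA => rrtrrrrwrrrrw   [A -> w]

S=>rSA=>rrSAA=>rrtAA=>rrtrArA=>rrtrrArrA=>rrtrrrArrrA=>rrtrrrrArrrrA=>rrtrrrrwrrrrA=>rrtrrrrwrrrrw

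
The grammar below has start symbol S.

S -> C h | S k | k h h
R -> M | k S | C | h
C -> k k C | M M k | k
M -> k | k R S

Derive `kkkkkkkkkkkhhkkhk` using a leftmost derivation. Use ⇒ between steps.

S⇒Sk⇒Chk⇒kkChk⇒kkkkChk⇒kkkkkkChk⇒kkkkkkMMkhk⇒kkkkkkkRSMkhk⇒kkkkkkkCSMkhk⇒kkkkkkkMMkSMkhk⇒kkkkkkkkMkSMkhk⇒kkkkkkkkkkSMkhk⇒kkkkkkkkkkkhhMkhk⇒kkkkkkkkkkkhhkkhk

S ⇒ Sk   [S -> S k]
Sk ⇒ Chk   [S -> C h]
Chk ⇒ kkChk   [C -> k k C]
kkChk ⇒ kkkkChk   [C -> k k C]
kkkkChk ⇒ kkkkkkChk   [C -> k k C]
kkkkkkChk ⇒ kkkkkkMMkhk   [C -> M M k]
kkkkkkMMkhk ⇒ kkkkkkkRSMkhk   [M -> k R S]
kkkkkkkRSMkhk ⇒ kkkkkkkCSMkhk   [R -> C]
kkkkkkkCSMkhk ⇒ kkkkkkkMMkSMkhk   [C -> M M k]
kkkkkkkMMkSMkhk ⇒ kkkkkkkkMkSMkhk   [M -> k]
kkkkkkkkMkSMkhk ⇒ kkkkkkkkkkSMkhk   [M -> k]
kkkkkkkkkkSMkhk ⇒ kkkkkkkkkkkhhMkhk   [S -> k h h]
kkkkkkkkkkkhhMkhk ⇒ kkkkkkkkkkkhhkkhk   [M -> k]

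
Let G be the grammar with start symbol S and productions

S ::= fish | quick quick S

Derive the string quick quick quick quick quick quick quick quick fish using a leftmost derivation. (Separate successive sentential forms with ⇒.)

S ⇒ quick quick S   [S ::= quick quick S]
quick quick S ⇒ quick quick quick quick S   [S ::= quick quick S]
quick quick quick quick S ⇒ quick quick quick quick quick quick S   [S ::= quick quick S]
quick quick quick quick quick quick S ⇒ quick quick quick quick quick quick quick quick S   [S ::= quick quick S]
quick quick quick quick quick quick quick quick S ⇒ quick quick quick quick quick quick quick quick fish   [S ::= fish]

S ⇒ quick quick S ⇒ quick quick quick quick S ⇒ quick quick quick quick quick quick S ⇒ quick quick quick quick quick quick quick quick S ⇒ quick quick quick quick quick quick quick quick fish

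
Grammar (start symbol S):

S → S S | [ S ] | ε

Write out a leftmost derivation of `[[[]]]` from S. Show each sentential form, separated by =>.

S => SS => SSS => [S]SS => [[S]]SS => [[SS]]SS => [[SSS]]SS => [[[S]SS]]SS => [[[]SS]]SS => [[[]S]]SS => [[[]]]SS => [[[]]]S => [[[]]]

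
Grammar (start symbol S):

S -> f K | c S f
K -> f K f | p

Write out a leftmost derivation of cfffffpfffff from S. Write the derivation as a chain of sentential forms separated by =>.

S => cSf => cfKf => cffKff => cfffKfff => cffffKffff => cfffffKfffff => cfffffpfffff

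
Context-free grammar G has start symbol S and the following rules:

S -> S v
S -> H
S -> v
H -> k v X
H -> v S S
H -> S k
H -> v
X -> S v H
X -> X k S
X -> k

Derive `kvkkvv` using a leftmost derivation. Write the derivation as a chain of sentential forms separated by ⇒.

S ⇒ Sv ⇒ Svv ⇒ Hvv ⇒ Skvv ⇒ Hkvv ⇒ kvXkvv ⇒ kvkkvv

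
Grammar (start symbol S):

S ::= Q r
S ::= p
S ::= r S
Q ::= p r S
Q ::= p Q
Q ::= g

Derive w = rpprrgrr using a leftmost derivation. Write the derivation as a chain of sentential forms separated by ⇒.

S ⇒ rS ⇒ rQr ⇒ rpQr ⇒ rpprSr ⇒ rpprrSr ⇒ rpprrQrr ⇒ rpprrgrr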